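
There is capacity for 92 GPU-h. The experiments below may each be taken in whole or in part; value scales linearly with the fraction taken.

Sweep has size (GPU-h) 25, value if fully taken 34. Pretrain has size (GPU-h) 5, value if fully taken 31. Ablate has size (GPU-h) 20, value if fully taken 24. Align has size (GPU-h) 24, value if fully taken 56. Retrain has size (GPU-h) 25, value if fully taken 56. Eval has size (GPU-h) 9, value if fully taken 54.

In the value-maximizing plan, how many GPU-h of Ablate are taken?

Rank by value-to-size ratio: Pretrain 31/5≈6.2, Eval 54/9≈6, Align 56/24≈2.33, Retrain 56/25≈2.24, Sweep 34/25≈1.36, Ablate 24/20≈1.2.
Take all of Pretrain (5 GPU-h, value 31) — 87 GPU-h left.
Take all of Eval (9 GPU-h, value 54) — 78 GPU-h left.
All 24 GPU-h of Align fit (value 56) — 54 remain.
All 25 GPU-h of Retrain fit (value 56) — 29 remain.
All 25 GPU-h of Sweep fit (value 34) — 4 remain.
Only 4 GPU-h remain; take 4/20 of Ablate for value 24×4/20 = 4.8.

4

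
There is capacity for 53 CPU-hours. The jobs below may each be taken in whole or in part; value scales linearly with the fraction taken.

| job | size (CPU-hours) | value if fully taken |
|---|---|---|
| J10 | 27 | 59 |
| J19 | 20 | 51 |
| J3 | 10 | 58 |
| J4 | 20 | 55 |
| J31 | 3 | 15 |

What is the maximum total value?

Rank by value-to-size ratio: J3 58/10≈5.8, J31 15/3≈5, J4 55/20≈2.75, J19 51/20≈2.55, J10 59/27≈2.19.
J3: take in full, 10 CPU-hours for value 58 ; 43 left.
J31: take in full, 3 CPU-hours for value 15 ; 40 left.
Take all of J4 (20 CPU-hours, value 55) ; 20 CPU-hours left.
J19: take in full, 20 CPU-hours for value 51 ; 0 left.
Total value = 179.

179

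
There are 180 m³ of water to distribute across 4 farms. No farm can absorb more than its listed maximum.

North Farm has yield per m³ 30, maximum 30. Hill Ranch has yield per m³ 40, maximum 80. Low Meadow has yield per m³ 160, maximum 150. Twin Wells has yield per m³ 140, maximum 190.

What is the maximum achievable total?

28200

Highest yield per m³ first: Low Meadow 160 > Twin Wells 140 > Hill Ranch 40 > North Farm 30.
Low Meadow takes 150 to reach its cap of 150 → 30 left.
Only 30 left; Twin Wells takes them to reach 30.
Total = 160×150 + 140×30 = 28200.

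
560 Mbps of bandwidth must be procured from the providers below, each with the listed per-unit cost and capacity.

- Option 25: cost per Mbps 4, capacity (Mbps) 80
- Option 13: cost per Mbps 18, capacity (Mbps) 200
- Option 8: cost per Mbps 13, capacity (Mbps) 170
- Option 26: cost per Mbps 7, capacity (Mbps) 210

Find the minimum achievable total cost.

Fill from the cheapest provider first.
Option 25 (4): use full 80 ; 480 Mbps to go.
Option 26 at 7: take all 210 Mbps ; 270 still needed.
Take 170 from Option 8 at 13 ; need 100 more.
Option 13 (18): take the remaining 100 ; done.
Cost = 80×4 + 210×7 + 170×13 + 100×18 = 5800.

5800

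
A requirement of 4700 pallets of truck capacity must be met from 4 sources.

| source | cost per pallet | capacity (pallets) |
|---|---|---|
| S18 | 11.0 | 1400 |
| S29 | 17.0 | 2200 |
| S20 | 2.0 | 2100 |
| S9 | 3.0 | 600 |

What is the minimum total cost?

Fill from the cheapest source first.
Take 2100 from S20 at 2.0 → need 2600 more.
Take 600 from S9 at 3.0 → need 2000 more.
Take 1400 from S18 at 11.0 → need 600 more.
S29 at 17.0: take 600 of its 2200 → requirement met.
Cost = 2100×2.0 + 600×3.0 + 1400×11.0 + 600×17.0 = 31600.

31600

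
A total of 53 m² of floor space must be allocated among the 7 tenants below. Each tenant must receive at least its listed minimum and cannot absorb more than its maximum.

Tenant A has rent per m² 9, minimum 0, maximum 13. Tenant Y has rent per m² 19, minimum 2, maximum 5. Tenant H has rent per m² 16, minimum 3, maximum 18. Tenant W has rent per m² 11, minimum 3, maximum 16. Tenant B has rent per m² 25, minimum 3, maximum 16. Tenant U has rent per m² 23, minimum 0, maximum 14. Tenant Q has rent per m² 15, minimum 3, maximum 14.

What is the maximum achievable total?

Meeting every minimum uses 0+2+3+3+3+0+3 = 14 m², leaving 39.
Order the tenants by rent per m²: Tenant B 25 > Tenant U 23 > Tenant Y 19 > Tenant H 16 > Tenant Q 15 > Tenant W 11 > Tenant A 9.
Give Tenant B 13 more to hit its cap of 16 ; 26 left.
Give Tenant U 14 more to hit its cap of 14 ; 12 left.
Give Tenant Y 3 more to hit its cap of 5 ; 9 left.
Tenant H has room for 15 more but only 9 remain, so it gets 12.
Total = 19×5 + 16×12 + 11×3 + 25×16 + 23×14 + 15×3 = 1087.

1087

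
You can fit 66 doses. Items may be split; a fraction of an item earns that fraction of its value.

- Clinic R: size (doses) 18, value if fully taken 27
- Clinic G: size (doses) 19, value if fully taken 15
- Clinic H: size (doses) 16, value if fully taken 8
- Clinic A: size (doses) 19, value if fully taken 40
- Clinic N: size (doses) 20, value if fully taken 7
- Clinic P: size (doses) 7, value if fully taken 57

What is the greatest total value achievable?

Sort by value density: Clinic P 57/7≈8.14, Clinic A 40/19≈2.11, Clinic R 27/18≈1.5, Clinic G 15/19≈0.789, Clinic H 8/16≈0.5, Clinic N 7/20≈0.35.
Take all of Clinic P (7 doses, value 57) ; 59 doses left.
Take all of Clinic A (19 doses, value 40) ; 40 doses left.
Take all of Clinic R (18 doses, value 27) ; 22 doses left.
Take all of Clinic G (19 doses, value 15) ; 3 doses left.
3 doses left: a 3/16 share of Clinic H gives 8×3/16 = 1.5.
Total value = 140.5.

140.5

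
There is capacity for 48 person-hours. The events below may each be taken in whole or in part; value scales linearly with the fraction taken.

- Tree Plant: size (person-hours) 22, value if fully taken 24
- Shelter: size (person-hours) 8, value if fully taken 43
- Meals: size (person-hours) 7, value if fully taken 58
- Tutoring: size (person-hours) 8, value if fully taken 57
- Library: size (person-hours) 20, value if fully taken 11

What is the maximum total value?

Sort by value density: Meals 58/7≈8.29, Tutoring 57/8≈7.12, Shelter 43/8≈5.38, Tree Plant 24/22≈1.09, Library 11/20≈0.55.
All 7 person-hours of Meals fit (value 58) ; 41 remain.
All 8 person-hours of Tutoring fit (value 57) ; 33 remain.
All 8 person-hours of Shelter fit (value 43) ; 25 remain.
Take all of Tree Plant (22 person-hours, value 24) ; 3 person-hours left.
3 person-hours left: a 3/20 share of Library gives 11×3/20 = 1.65.
Total value = 183.65.

183.65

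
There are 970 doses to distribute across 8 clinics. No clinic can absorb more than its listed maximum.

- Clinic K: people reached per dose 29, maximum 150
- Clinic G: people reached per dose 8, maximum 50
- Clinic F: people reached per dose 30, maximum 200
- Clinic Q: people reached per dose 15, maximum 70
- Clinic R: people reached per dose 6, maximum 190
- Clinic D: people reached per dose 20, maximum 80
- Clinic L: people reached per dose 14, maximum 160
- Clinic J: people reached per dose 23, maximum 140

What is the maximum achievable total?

Rank by people reached per dose: Clinic F 30 > Clinic K 29 > Clinic J 23 > Clinic D 20 > Clinic Q 15 > Clinic L 14 > Clinic G 8 > Clinic R 6.
Clinic F takes 200 to reach its cap of 200 → 770 left.
Clinic K takes 150 to reach its cap of 150 → 620 left.
Clinic J: +140 to 140 (cap) → 480 left.
Clinic D: +80 to 80 (cap) → 400 left.
Clinic Q: +70 to 70 (cap) → 330 left.
Clinic L takes 160 to reach its cap of 160 → 170 left.
Clinic G: +50 to 50 (cap) → 120 left.
Clinic R has room for 190 but only 120 remain, so it gets 120.
Total = 29×150 + 8×50 + 30×200 + 15×70 + 6×120 + 20×80 + 14×160 + 23×140 = 19580.

19580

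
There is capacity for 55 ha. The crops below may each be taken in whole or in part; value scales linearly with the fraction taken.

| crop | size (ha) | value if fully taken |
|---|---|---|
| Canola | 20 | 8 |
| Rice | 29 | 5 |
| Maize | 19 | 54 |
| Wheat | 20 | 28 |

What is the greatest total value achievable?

Rank by value-to-size ratio: Maize 54/19≈2.84, Wheat 28/20≈1.4, Canola 8/20≈0.4, Rice 5/29≈0.172.
All 19 ha of Maize fit (value 54) ; 36 remain.
All 20 ha of Wheat fit (value 28) ; 16 remain.
16 ha left: a 16/20 share of Canola gives 8×16/20 = 6.4.
Total value = 88.4.

88.4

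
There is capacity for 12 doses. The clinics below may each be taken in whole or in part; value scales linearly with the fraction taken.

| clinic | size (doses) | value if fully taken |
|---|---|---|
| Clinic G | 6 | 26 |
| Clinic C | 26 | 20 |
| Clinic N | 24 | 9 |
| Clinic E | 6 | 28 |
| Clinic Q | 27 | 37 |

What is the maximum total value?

Best value per unit of size first: Clinic E 28/6≈4.67, Clinic G 26/6≈4.33, Clinic Q 37/27≈1.37, Clinic C 20/26≈0.769, Clinic N 9/24≈0.375.
All 6 doses of Clinic E fit (value 28) → 6 remain.
Clinic G: take in full, 6 doses for value 26 → 0 left.
Total value = 54.

54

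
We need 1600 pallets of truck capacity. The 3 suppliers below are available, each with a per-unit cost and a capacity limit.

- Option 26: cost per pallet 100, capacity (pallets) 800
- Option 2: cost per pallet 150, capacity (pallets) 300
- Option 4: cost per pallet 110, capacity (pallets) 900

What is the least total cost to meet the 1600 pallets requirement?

168000

Fill from the cheapest supplier first.
Option 26 (100): use full 800 — 800 pallets to go.
Option 4 at 110: take 800 of its 900 — requirement met.
Option 2: unused.
Cost = 800×100 + 800×110 = 168000.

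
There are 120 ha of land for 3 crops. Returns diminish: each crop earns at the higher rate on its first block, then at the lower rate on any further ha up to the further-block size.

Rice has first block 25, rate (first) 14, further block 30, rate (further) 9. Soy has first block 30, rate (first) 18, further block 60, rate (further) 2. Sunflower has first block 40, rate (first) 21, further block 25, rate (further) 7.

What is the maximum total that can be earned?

1955

Rank every tier by rate: Sunflower/tier1 21 > Soy/tier1 18 > Rice/tier1 14 > Rice/tier2 9 > Sunflower/tier2 7 > Soy/tier2 2.
Fill Sunflower tier1 block (40 at 21) → 80 left.
Fill Soy tier1 block (30 at 18) → 50 left.
Fill Rice tier1 block (25 at 14) → 25 left.
Rice/tier2: +25 of 30 at 9; pool empty.
Total = 21×40 + 18×30 + 14×25 + 9×25 = 1955.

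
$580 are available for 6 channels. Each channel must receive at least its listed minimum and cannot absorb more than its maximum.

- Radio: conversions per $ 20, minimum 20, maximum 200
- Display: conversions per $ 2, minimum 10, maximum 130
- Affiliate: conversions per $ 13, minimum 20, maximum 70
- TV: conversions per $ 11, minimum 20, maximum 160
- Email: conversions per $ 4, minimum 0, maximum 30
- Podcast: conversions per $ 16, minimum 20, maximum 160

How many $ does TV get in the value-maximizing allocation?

140

Meeting every minimum uses 20+10+20+20+0+20 = 90 $, leaving 490.
Rank by conversions per $: Radio 20 > Podcast 16 > Affiliate 13 > TV 11 > Email 4 > Display 2.
Radio: +180 to 200 (cap) → 310 left.
Podcast: +140 to 160 (cap) → 170 left.
Affiliate takes 50 more to reach its cap of 70 → 120 left.
TV: +120 (room for 140) → 140. Pool exhausted.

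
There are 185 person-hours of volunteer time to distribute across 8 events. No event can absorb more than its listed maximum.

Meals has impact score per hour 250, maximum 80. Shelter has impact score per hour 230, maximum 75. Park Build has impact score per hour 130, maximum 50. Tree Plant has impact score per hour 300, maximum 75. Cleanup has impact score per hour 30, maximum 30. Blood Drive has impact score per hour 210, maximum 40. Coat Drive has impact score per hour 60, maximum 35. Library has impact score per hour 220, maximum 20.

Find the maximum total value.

Highest impact score per hour first: Tree Plant 300 > Meals 250 > Shelter 230 > Library 220 > Blood Drive 210 > Park Build 130 > Coat Drive 60 > Cleanup 30.
Tree Plant: +75 to 75 (cap) ; 110 left.
Give Meals 80 to hit its cap of 80 ; 30 left.
Shelter: +30 (room for 75) → 30. Pool exhausted.
Total = 250×80 + 230×30 + 300×75 = 49400.

49400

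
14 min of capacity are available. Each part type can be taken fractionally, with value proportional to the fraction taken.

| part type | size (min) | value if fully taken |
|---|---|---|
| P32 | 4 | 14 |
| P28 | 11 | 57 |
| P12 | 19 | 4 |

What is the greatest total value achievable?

67.5

Best value per unit of size first: P28 57/11≈5.18, P32 14/4≈3.5, P12 4/19≈0.211.
All 11 min of P28 fit (value 57) — 3 remain.
Fill the last 3 min with part of P32: 3/4 of it earns 10.5.
Total value = 67.5.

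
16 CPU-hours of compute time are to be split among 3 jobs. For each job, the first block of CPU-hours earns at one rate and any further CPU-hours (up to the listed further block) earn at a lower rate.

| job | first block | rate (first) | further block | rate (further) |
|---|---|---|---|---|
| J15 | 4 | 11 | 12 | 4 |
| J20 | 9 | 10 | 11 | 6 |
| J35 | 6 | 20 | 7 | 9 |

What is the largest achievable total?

Order all 6 blocks by rate: J35/T1 20 > J15/T1 11 > J20/T1 10 > J35/T2 9 > J20/T2 6 > J15/T2 4.
J35 T1 at 20: fill all 6 ; 10 left.
J15 T1 at 11: fill all 4 ; 6 left.
J20/T1: +6 of 9 at 10; pool empty.
Total = 20×6 + 11×4 + 10×6 = 224.

224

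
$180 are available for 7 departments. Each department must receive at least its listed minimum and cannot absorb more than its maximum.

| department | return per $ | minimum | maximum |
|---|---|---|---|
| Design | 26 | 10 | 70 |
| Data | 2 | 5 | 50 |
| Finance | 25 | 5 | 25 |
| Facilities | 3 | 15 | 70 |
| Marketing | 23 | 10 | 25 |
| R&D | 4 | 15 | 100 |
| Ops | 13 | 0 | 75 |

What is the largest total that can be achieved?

3460

Meeting every minimum uses 10+5+5+15+10+15+0 = 60 $, leaving 120.
Rank by return per $: Design 26 > Finance 25 > Marketing 23 > Ops 13 > R&D 4 > Facilities 3 > Data 2.
Design takes 60 more to reach its cap of 70 → 60 left.
Finance takes 20 more to reach its cap of 25 → 40 left.
Marketing: +15 to 25 (cap) → 25 left.
Ops has room for 75 more but only 25 remain, so it gets 25.
Total = 26×70 + 2×5 + 25×25 + 3×15 + 23×25 + 4×15 + 13×25 = 3460.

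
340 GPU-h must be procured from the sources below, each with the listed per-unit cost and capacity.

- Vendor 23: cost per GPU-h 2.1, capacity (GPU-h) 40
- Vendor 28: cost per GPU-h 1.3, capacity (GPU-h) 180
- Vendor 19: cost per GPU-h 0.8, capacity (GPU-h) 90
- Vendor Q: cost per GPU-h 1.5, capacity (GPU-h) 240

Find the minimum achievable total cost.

411

Use sources in increasing cost order.
Vendor 19 (0.8): use full 90 — 250 GPU-h to go.
Take 180 from Vendor 28 at 1.3 — need 70 more.
Take 70 from Vendor Q at 1.5 to finish.
Vendor 23: unused.
Cost = 90×0.8 + 180×1.3 + 70×1.5 = 411.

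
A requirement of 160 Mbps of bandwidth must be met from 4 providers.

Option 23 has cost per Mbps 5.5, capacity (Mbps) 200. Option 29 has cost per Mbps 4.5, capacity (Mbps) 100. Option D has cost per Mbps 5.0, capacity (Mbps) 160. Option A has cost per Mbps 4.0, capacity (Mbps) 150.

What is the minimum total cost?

645

Cheapest first:
Option A (4.0): use full 150 ; 10 Mbps to go.
Take 10 from Option 29 at 4.5 to finish.
Option D, Option 23: unused.
Cost = 150×4.0 + 10×4.5 = 645.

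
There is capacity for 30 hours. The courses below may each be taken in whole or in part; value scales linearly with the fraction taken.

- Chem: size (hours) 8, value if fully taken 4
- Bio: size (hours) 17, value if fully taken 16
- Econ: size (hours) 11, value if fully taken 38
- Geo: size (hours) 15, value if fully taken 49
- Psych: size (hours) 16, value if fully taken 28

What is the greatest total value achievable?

Sort by value density: Econ 38/11≈3.45, Geo 49/15≈3.27, Psych 28/16≈1.75, Bio 16/17≈0.941, Chem 4/8≈0.5.
Take all of Econ (11 hours, value 38) — 19 hours left.
Geo: take in full, 15 hours for value 49 — 4 left.
4 hours left: a 4/16 share of Psych gives 28×4/16 = 7.
Total value = 94.

94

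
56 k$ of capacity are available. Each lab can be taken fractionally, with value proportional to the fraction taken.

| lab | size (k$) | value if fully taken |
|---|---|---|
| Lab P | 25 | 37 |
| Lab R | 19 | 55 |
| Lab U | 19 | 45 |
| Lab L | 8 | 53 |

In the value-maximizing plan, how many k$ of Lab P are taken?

10

Rank by value-to-size ratio: Lab L 53/8≈6.62, Lab R 55/19≈2.89, Lab U 45/19≈2.37, Lab P 37/25≈1.48.
All 8 k$ of Lab L fit (value 53) ; 48 remain.
All 19 k$ of Lab R fit (value 55) ; 29 remain.
Take all of Lab U (19 k$, value 45) ; 10 k$ left.
Only 10 k$ remain; take 10/25 of Lab P for value 37×10/25 = 14.8.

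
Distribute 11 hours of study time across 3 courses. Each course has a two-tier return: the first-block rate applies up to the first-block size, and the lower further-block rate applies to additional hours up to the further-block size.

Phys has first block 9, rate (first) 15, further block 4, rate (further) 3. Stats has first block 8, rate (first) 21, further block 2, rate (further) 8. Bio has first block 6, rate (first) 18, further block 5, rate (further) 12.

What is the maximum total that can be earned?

222

Rank every tier by rate: Stats/T1 21 > Bio/T1 18 > Phys/T1 15 > Bio/T2 12 > Stats/T2 8 > Phys/T2 3.
Fill Stats T1 block (8 at 21) ; 3 left.
3 remain; put them into Bio T1 at 18.
Total = 21×8 + 18×3 = 222.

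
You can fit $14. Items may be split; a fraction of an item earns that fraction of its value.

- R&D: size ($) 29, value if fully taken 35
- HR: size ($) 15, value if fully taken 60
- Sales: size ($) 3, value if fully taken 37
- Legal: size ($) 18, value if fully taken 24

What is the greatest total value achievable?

Rank by value-to-size ratio: Sales 37/3≈12.3, HR 60/15≈4, Legal 24/18≈1.33, R&D 35/29≈1.21.
All 3 $ of Sales fit (value 37) — 11 remain.
Only 11 $ remain; take 11/15 of HR for value 60×11/15 = 44.
Total value = 81.

81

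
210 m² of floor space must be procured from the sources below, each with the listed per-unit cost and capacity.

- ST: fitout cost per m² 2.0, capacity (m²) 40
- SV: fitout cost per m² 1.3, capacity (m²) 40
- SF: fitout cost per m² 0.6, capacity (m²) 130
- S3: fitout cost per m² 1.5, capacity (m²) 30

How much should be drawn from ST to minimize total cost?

Cheapest first:
Take 130 from SF at 0.6 ; need 80 more.
SV at 1.3: take all 40 m² ; 40 still needed.
S3 (1.5): use full 30 ; 10 m² to go.
Take 10 from ST at 2.0 to finish.

10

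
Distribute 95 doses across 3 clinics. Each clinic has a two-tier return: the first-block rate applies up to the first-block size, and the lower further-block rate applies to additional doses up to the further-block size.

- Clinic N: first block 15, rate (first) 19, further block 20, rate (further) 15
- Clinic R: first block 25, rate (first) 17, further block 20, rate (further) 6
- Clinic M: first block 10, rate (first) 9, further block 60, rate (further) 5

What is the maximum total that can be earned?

1245

Order all 6 blocks by rate: Clinic N/tier1 19 > Clinic R/tier1 17 > Clinic N/tier2 15 > Clinic M/tier1 9 > Clinic R/tier2 6 > Clinic M/tier2 5.
Clinic N tier1 at 19: fill all 15 ; 80 left.
Clinic R/tier1 (17): +25 ; 55 left.
Clinic N/tier2 (15): +20 ; 35 left.
Fill Clinic M tier1 block (10 at 9) ; 25 left.
Fill Clinic R tier2 block (20 at 6) ; 5 left.
Clinic M tier2 at 5: only 5 left, fill 5.
Total = 19×15 + 17×25 + 15×20 + 9×10 + 6×20 + 5×5 = 1245.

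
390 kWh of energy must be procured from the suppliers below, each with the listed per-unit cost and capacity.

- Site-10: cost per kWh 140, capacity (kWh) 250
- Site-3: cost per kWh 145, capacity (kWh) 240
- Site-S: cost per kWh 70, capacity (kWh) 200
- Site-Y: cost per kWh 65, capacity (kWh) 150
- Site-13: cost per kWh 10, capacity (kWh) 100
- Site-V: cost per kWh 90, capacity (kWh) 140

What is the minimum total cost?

20550

Use suppliers in increasing cost order.
Site-13 at 10: take all 100 kWh — 290 still needed.
Site-Y (65): use full 150 — 140 kWh to go.
Site-S at 70: take 140 of its 200 — requirement met.
Site-V, Site-10, Site-3: unused.
Cost = 100×10 + 150×65 + 140×70 = 20550.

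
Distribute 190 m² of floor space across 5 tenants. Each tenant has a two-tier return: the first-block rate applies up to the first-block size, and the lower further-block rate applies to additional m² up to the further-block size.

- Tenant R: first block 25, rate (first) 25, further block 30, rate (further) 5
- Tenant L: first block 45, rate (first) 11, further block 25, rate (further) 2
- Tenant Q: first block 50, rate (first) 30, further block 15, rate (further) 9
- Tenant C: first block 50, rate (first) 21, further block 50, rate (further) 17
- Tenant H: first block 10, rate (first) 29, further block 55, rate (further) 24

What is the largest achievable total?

4785

Order all 10 blocks by rate: Tenant Q/tier1 30 > Tenant H/tier1 29 > Tenant R/tier1 25 > Tenant H/tier2 24 > Tenant C/tier1 21 > Tenant C/tier2 17 > Tenant L/tier1 11 > Tenant Q/tier2 9 > Tenant R/tier2 5 > Tenant L/tier2 2.
Fill Tenant Q tier1 block (50 at 30) ; 140 left.
Tenant H/tier1 (29): +10 ; 130 left.
Fill Tenant R tier1 block (25 at 25) ; 105 left.
Tenant H tier2 at 24: fill all 55 ; 50 left.
Fill Tenant C tier1 block (50 at 21) ; 0 left.
Total = 30×50 + 29×10 + 25×25 + 24×55 + 21×50 = 4785.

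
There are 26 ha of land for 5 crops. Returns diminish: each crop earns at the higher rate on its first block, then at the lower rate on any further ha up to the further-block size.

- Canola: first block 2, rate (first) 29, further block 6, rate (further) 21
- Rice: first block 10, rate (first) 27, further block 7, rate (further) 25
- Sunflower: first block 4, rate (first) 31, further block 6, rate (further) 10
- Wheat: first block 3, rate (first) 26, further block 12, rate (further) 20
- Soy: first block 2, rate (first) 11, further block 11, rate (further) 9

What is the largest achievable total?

705

Order all 10 blocks by rate: Sunflower/first 31 > Canola/first 29 > Rice/first 27 > Wheat/first 26 > Rice/second 25 > Canola/second 21 > Wheat/second 20 > Soy/first 11 > Sunflower/second 10 > Soy/second 9.
Sunflower/first (31): +4 → 22 left.
Canola/first (29): +2 → 20 left.
Fill Rice first block (10 at 27) → 10 left.
Wheat first at 26: fill all 3 → 7 left.
Rice second at 25: fill all 7 → 0 left.
Total = 31×4 + 29×2 + 27×10 + 26×3 + 25×7 = 705.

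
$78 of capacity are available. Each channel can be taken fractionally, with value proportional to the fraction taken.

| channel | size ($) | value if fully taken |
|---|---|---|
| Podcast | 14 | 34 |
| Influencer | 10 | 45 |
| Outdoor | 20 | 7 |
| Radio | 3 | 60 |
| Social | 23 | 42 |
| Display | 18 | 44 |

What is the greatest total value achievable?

228.5

Rank by value-to-size ratio: Radio 60/3≈20, Influencer 45/10≈4.5, Display 44/18≈2.44, Podcast 34/14≈2.43, Social 42/23≈1.83, Outdoor 7/20≈0.35.
Radio: take in full, 3 $ for value 60 — 75 left.
Take all of Influencer (10 $, value 45) — 65 $ left.
Take all of Display (18 $, value 44) — 47 $ left.
Take all of Podcast (14 $, value 34) — 33 $ left.
Social: take in full, 23 $ for value 42 — 10 left.
Fill the last 10 $ with part of Outdoor: 10/20 of it earns 3.5.
Total value = 228.5.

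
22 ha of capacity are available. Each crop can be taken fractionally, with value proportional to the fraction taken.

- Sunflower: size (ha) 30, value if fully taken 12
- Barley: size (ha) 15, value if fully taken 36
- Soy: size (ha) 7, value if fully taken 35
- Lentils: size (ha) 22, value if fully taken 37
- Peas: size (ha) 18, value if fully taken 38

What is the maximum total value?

Best value per unit of size first: Soy 35/7≈5, Barley 36/15≈2.4, Peas 38/18≈2.11, Lentils 37/22≈1.68, Sunflower 12/30≈0.4.
Take all of Soy (7 ha, value 35) — 15 ha left.
Take all of Barley (15 ha, value 36) — 0 ha left.
Total value = 71.

71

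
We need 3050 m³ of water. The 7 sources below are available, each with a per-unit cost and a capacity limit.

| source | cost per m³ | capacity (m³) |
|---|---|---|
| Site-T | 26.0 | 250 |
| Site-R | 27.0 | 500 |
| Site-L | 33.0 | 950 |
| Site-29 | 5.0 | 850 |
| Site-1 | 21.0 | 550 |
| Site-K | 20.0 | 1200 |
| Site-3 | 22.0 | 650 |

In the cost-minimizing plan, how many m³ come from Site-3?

450

Fill from the cheapest source first.
Site-29 at 5.0: take all 850 m³ → 2200 still needed.
Site-K (20.0): use full 1200 → 1000 m³ to go.
Take 550 from Site-1 at 21.0 → need 450 more.
Site-3 (22.0): take the remaining 450 → done.
Site-T, Site-R, Site-L: unused.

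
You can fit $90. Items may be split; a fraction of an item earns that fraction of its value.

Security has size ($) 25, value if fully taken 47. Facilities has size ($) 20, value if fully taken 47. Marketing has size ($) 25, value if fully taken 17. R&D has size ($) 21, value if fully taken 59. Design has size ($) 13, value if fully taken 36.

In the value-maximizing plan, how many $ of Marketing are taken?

11

Rank by value-to-size ratio: R&D 59/21≈2.81, Design 36/13≈2.77, Facilities 47/20≈2.35, Security 47/25≈1.88, Marketing 17/25≈0.68.
Take all of R&D (21 $, value 59) → 69 $ left.
Take all of Design (13 $, value 36) → 56 $ left.
Facilities: take in full, 20 $ for value 47 → 36 left.
Security: take in full, 25 $ for value 47 → 11 left.
Only 11 $ remain; take 11/25 of Marketing for value 17×11/25 = 7.48.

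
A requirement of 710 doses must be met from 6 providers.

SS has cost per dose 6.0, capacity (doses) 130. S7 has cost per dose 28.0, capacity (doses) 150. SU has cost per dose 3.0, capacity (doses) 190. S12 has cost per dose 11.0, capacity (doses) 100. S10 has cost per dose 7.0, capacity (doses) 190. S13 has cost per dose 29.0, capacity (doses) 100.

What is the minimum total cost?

6580

Use providers in increasing cost order.
SU (3.0): use full 190 → 520 doses to go.
Take 130 from SS at 6.0 → need 390 more.
S10 at 7.0: take all 190 doses → 200 still needed.
Take 100 from S12 at 11.0 → need 100 more.
S7 at 28.0: take 100 of its 150 → requirement met.
S13: unused.
Cost = 190×3.0 + 130×6.0 + 190×7.0 + 100×11.0 + 100×28.0 = 6580.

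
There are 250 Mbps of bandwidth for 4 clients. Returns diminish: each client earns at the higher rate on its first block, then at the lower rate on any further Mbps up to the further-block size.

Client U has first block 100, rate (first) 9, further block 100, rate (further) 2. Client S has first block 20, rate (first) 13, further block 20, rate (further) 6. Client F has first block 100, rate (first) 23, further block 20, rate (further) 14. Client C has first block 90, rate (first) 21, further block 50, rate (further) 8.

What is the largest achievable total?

Rank every tier by rate: Client F/T1 23 > Client C/T1 21 > Client F/T2 14 > Client S/T1 13 > Client U/T1 9 > Client C/T2 8 > Client S/T2 6 > Client U/T2 2.
Client F T1 at 23: fill all 100 — 150 left.
Client C/T1 (21): +90 — 60 left.
Fill Client F T2 block (20 at 14) — 40 left.
Client S/T1 (13): +20 — 20 left.
Client U T1 at 9: only 20 left, fill 20.
Total = 23×100 + 21×90 + 14×20 + 13×20 + 9×20 = 4910.

4910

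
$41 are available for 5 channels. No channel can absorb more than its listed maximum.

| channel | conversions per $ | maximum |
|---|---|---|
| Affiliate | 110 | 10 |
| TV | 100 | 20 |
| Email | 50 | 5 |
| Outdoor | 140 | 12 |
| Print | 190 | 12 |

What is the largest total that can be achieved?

Rank by conversions per $: Print 190 > Outdoor 140 > Affiliate 110 > TV 100 > Email 50.
Print: +12 to 12 (cap) — 29 left.
Outdoor takes 12 to reach its cap of 12 — 17 left.
Affiliate takes 10 to reach its cap of 10 — 7 left.
TV has room for 20 but only 7 remain, so it gets 7.
Total = 110×10 + 100×7 + 140×12 + 190×12 = 5760.

5760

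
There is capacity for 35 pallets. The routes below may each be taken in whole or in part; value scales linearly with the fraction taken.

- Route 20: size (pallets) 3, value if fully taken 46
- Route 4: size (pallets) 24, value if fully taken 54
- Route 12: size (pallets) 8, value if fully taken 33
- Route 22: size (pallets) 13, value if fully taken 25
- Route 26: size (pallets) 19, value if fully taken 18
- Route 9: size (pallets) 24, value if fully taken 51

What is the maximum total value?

Best value per unit of size first: Route 20 46/3≈15.3, Route 12 33/8≈4.12, Route 4 54/24≈2.25, Route 9 51/24≈2.12, Route 22 25/13≈1.92, Route 26 18/19≈0.947.
Take all of Route 20 (3 pallets, value 46) — 32 pallets left.
All 8 pallets of Route 12 fit (value 33) — 24 remain.
All 24 pallets of Route 4 fit (value 54) — 0 remain.
Total value = 133.

133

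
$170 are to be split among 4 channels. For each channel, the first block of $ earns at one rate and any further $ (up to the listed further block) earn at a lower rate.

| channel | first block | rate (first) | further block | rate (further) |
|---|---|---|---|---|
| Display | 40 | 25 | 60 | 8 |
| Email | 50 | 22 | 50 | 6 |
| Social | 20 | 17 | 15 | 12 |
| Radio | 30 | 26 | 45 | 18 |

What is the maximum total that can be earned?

Rank every tier by rate: Radio/first 26 > Display/first 25 > Email/first 22 > Radio/second 18 > Social/first 17 > Social/second 12 > Display/second 8 > Email/second 6.
Fill Radio first block (30 at 26) — 140 left.
Display/first (25): +40 — 100 left.
Fill Email first block (50 at 22) — 50 left.
Fill Radio second block (45 at 18) — 5 left.
Social/first: +5 of 20 at 17; pool empty.
Total = 26×30 + 25×40 + 22×50 + 18×45 + 17×5 = 3775.

3775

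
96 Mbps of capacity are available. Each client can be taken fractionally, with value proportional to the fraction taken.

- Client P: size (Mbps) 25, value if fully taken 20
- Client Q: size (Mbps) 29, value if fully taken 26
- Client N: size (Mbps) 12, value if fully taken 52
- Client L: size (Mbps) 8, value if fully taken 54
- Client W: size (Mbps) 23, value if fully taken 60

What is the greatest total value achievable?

211.2

Best value per unit of size first: Client L 54/8≈6.75, Client N 52/12≈4.33, Client W 60/23≈2.61, Client Q 26/29≈0.897, Client P 20/25≈0.8.
Client L: take in full, 8 Mbps for value 54 — 88 left.
All 12 Mbps of Client N fit (value 52) — 76 remain.
Take all of Client W (23 Mbps, value 60) — 53 Mbps left.
Client Q: take in full, 29 Mbps for value 26 — 24 left.
24 Mbps left: a 24/25 share of Client P gives 20×24/25 = 19.2.
Total value = 211.2.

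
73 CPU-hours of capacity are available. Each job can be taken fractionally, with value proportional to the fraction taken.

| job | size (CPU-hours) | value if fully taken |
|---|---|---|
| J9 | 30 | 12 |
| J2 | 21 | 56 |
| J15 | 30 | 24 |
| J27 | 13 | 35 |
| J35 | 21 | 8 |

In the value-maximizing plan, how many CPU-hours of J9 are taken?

Sort by value density: J27 35/13≈2.69, J2 56/21≈2.67, J15 24/30≈0.8, J9 12/30≈0.4, J35 8/21≈0.381.
Take all of J27 (13 CPU-hours, value 35) — 60 CPU-hours left.
Take all of J2 (21 CPU-hours, value 56) — 39 CPU-hours left.
Take all of J15 (30 CPU-hours, value 24) — 9 CPU-hours left.
9 CPU-hours left: a 9/30 share of J9 gives 12×9/30 = 3.6.

9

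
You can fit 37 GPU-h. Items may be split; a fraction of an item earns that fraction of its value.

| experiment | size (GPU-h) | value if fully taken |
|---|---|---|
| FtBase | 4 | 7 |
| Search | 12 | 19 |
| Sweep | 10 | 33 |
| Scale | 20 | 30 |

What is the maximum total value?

Rank by value-to-size ratio: Sweep 33/10≈3.3, FtBase 7/4≈1.75, Search 19/12≈1.58, Scale 30/20≈1.5.
Take all of Sweep (10 GPU-h, value 33) — 27 GPU-h left.
FtBase: take in full, 4 GPU-h for value 7 — 23 left.
Take all of Search (12 GPU-h, value 19) — 11 GPU-h left.
11 GPU-h left: a 11/20 share of Scale gives 30×11/20 = 16.5.
Total value = 75.5.

75.5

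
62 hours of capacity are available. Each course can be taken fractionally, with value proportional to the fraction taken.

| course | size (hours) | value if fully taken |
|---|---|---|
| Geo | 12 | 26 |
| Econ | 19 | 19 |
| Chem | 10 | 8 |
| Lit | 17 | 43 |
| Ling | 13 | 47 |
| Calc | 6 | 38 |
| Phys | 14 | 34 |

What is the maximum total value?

Sort by value density: Calc 38/6≈6.33, Ling 47/13≈3.62, Lit 43/17≈2.53, Phys 34/14≈2.43, Geo 26/12≈2.17, Econ 19/19≈1, Chem 8/10≈0.8.
Calc: take in full, 6 hours for value 38 → 56 left.
Take all of Ling (13 hours, value 47) → 43 hours left.
Take all of Lit (17 hours, value 43) → 26 hours left.
Phys: take in full, 14 hours for value 34 → 12 left.
All 12 hours of Geo fit (value 26) → 0 remain.
Total value = 188.

188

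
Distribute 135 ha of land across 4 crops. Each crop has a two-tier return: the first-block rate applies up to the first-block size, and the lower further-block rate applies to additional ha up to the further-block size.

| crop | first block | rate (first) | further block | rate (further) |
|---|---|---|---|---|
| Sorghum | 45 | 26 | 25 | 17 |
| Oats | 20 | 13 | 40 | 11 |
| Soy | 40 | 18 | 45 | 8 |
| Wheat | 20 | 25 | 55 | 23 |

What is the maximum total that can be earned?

Treat each block as its own option and order by rate: Sorghum/tier1 26 > Wheat/tier1 25 > Wheat/tier2 23 > Soy/tier1 18 > Sorghum/tier2 17 > Oats/tier1 13 > Oats/tier2 11 > Soy/tier2 8.
Fill Sorghum tier1 block (45 at 26) → 90 left.
Fill Wheat tier1 block (20 at 25) → 70 left.
Wheat/tier2 (23): +55 → 15 left.
Soy tier1 at 18: only 15 left, fill 15.
Total = 26×45 + 25×20 + 23×55 + 18×15 = 3205.

3205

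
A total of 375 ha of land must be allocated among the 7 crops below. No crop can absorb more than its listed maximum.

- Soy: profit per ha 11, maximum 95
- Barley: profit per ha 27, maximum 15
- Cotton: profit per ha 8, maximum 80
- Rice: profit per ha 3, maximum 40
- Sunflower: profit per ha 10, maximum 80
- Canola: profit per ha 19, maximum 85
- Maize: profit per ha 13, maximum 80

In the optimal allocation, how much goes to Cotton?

20

Order the crops by profit per ha: Barley 27 > Canola 19 > Maize 13 > Soy 11 > Sunflower 10 > Cotton 8 > Rice 3.
Give Barley 15 to hit its cap of 15 — 360 left.
Give Canola 85 to hit its cap of 85 — 275 left.
Maize: +80 to 80 (cap) — 195 left.
Give Soy 95 to hit its cap of 95 — 100 left.
Sunflower takes 80 to reach its cap of 80 — 20 left.
Cotton: +20 (room for 80) → 20. Pool exhausted.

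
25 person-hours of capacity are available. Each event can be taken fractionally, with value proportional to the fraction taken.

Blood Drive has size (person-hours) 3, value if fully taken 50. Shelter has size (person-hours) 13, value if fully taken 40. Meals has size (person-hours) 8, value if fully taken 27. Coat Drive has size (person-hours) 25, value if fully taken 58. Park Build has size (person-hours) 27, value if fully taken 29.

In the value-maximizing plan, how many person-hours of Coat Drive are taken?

Rank by value-to-size ratio: Blood Drive 50/3≈16.7, Meals 27/8≈3.38, Shelter 40/13≈3.08, Coat Drive 58/25≈2.32, Park Build 29/27≈1.07.
All 3 person-hours of Blood Drive fit (value 50) — 22 remain.
Meals: take in full, 8 person-hours for value 27 — 14 left.
Shelter: take in full, 13 person-hours for value 40 — 1 left.
Fill the last 1 person-hours with part of Coat Drive: 1/25 of it earns 2.32.

1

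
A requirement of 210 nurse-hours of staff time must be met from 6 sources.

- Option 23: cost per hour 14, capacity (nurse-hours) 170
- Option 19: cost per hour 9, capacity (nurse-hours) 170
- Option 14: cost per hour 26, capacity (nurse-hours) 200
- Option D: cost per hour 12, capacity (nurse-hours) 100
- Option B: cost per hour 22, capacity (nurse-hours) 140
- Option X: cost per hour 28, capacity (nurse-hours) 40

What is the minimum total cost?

2010

Fill from the cheapest source first.
Take 170 from Option 19 at 9 — need 40 more.
Option D at 12: take 40 of its 100 — requirement met.
Option 23, Option B, Option 14, Option X: unused.
Cost = 170×9 + 40×12 = 2010.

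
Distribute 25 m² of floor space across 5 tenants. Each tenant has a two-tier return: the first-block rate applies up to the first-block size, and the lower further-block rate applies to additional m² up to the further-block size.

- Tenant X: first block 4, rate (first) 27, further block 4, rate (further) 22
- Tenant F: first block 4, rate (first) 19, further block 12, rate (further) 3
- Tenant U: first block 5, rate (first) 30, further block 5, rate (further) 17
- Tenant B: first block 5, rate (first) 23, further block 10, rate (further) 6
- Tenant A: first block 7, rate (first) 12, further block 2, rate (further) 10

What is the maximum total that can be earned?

588

Rank every tier by rate: Tenant U/tier1 30 > Tenant X/tier1 27 > Tenant B/tier1 23 > Tenant X/tier2 22 > Tenant F/tier1 19 > Tenant U/tier2 17 > Tenant A/tier1 12 > Tenant A/tier2 10 > Tenant B/tier2 6 > Tenant F/tier2 3.
Fill Tenant U tier1 block (5 at 30) → 20 left.
Fill Tenant X tier1 block (4 at 27) → 16 left.
Fill Tenant B tier1 block (5 at 23) → 11 left.
Fill Tenant X tier2 block (4 at 22) → 7 left.
Fill Tenant F tier1 block (4 at 19) → 3 left.
3 remain; put them into Tenant U tier2 at 17.
Total = 30×5 + 27×4 + 23×5 + 22×4 + 19×4 + 17×3 = 588.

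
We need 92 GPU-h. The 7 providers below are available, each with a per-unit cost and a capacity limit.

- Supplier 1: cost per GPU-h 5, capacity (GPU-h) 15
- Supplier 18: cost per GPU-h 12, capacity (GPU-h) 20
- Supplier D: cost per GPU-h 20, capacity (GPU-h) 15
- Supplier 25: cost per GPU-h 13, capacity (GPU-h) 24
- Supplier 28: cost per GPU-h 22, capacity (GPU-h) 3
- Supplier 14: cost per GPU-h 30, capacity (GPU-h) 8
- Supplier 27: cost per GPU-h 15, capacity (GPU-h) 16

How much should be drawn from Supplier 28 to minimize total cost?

2

Fill from the cheapest provider first.
Supplier 1 at 5: take all 15 GPU-h → 77 still needed.
Supplier 18 (12): use full 20 → 57 GPU-h to go.
Supplier 25 at 13: take all 24 GPU-h → 33 still needed.
Take 16 from Supplier 27 at 15 → need 17 more.
Supplier D (20): use full 15 → 2 GPU-h to go.
Supplier 28 (22): take the remaining 2 → done.
Supplier 14: unused.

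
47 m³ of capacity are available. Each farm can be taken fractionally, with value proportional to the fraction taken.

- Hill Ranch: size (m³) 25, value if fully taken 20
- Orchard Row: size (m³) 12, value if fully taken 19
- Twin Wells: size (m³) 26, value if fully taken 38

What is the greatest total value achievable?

Best value per unit of size first: Orchard Row 19/12≈1.58, Twin Wells 38/26≈1.46, Hill Ranch 20/25≈0.8.
All 12 m³ of Orchard Row fit (value 19) ; 35 remain.
All 26 m³ of Twin Wells fit (value 38) ; 9 remain.
Only 9 m³ remain; take 9/25 of Hill Ranch for value 20×9/25 = 7.2.
Total value = 64.2.

64.2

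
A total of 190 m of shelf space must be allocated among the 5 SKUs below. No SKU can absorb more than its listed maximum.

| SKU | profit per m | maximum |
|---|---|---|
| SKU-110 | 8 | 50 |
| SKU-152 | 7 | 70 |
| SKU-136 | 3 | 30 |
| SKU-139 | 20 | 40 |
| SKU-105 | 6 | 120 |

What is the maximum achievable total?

1870

Order the SKUs by profit per m: SKU-139 20 > SKU-110 8 > SKU-152 7 > SKU-105 6 > SKU-136 3.
Give SKU-139 40 to hit its cap of 40 ; 150 left.
SKU-110 takes 50 to reach its cap of 50 ; 100 left.
Give SKU-152 70 to hit its cap of 70 ; 30 left.
SKU-105: +30 (room for 120) → 30. Pool exhausted.
Total = 8×50 + 7×70 + 20×40 + 6×30 = 1870.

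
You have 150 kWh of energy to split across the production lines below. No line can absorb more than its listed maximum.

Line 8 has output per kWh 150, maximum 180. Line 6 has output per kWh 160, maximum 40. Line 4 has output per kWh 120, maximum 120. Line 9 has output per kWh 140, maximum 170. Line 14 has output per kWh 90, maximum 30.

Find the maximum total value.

22900

Rank by output per kWh: Line 6 160 > Line 8 150 > Line 9 140 > Line 4 120 > Line 14 90.
Line 6 takes 40 to reach its cap of 40 ; 110 left.
Line 8: +110 (room for 180) → 110. Pool exhausted.
Total = 150×110 + 160×40 = 22900.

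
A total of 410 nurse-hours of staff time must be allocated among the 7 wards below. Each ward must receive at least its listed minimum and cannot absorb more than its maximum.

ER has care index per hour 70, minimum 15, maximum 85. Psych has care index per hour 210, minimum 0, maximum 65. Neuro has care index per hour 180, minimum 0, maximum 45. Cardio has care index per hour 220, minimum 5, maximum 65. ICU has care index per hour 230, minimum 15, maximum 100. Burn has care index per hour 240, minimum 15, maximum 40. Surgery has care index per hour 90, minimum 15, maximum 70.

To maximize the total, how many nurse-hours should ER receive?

25

Meeting every minimum uses 15+0+0+5+15+15+15 = 65 nurse-hours, leaving 345.
Rank by care index per hour: Burn 240 > ICU 230 > Cardio 220 > Psych 210 > Neuro 180 > Surgery 90 > ER 70.
Give Burn 25 more to hit its cap of 40 ; 320 left.
ICU takes 85 more to reach its cap of 100 ; 235 left.
Give Cardio 60 more to hit its cap of 65 ; 175 left.
Psych: +65 to 65 (cap) ; 110 left.
Give Neuro 45 more to hit its cap of 45 ; 65 left.
Surgery takes 55 more to reach its cap of 70 ; 10 left.
Only 10 left; ER takes them to reach 25.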